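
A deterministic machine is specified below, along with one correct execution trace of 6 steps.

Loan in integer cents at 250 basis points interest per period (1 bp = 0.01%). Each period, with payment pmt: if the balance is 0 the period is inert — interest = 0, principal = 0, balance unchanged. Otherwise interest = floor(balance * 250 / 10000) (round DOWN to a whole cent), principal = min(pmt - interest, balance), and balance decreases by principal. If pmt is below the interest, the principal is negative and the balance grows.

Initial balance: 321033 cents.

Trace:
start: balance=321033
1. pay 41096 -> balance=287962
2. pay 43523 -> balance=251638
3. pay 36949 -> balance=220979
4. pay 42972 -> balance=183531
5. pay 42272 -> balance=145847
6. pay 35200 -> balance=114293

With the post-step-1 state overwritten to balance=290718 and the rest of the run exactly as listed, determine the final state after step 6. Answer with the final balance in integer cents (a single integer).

117410

state after step 1 := balance=290718
2. pay 43523 -> balance=254462
3. pay 36949 -> balance=223874
4. pay 42972 -> balance=186498
5. pay 42272 -> balance=148888
6. pay 35200 -> balance=117410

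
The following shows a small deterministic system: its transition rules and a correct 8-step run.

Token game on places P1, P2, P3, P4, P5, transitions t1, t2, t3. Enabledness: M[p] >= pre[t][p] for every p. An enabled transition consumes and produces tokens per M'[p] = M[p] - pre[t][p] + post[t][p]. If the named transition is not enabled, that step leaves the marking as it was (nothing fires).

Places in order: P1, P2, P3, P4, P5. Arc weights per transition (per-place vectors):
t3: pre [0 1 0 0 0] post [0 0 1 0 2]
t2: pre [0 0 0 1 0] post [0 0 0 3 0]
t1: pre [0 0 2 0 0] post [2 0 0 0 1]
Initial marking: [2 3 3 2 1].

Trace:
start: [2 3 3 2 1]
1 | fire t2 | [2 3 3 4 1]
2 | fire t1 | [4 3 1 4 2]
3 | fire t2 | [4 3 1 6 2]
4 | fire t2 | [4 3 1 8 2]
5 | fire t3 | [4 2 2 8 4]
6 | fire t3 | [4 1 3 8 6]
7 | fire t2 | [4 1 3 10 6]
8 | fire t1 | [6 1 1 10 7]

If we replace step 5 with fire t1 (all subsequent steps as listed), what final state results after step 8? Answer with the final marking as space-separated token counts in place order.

(re-executing from step 5 with the substitution; state before step 5: [4 3 1 8 2])
5 | fire t1 | [4 3 1 8 2]
6 | fire t3 | [4 2 2 8 4]
7 | fire t2 | [4 2 2 10 4]
8 | fire t1 | [6 2 0 10 5]

6 2 0 10 5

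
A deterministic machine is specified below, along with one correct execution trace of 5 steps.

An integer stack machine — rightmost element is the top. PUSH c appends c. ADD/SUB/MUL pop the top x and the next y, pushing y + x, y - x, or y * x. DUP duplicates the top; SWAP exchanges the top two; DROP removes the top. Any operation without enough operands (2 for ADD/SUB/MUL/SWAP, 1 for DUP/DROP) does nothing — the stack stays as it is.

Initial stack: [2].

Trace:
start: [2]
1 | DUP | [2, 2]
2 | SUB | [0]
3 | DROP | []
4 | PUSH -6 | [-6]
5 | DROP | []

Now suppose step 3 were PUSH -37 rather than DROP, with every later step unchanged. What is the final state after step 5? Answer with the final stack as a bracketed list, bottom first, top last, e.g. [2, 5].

[0, -37]

(re-executing from step 3 with the substitution; state before step 3: [0])
3 | PUSH -37 | [0, -37]
4 | PUSH -6 | [0, -37, -6]
5 | DROP | [0, -37]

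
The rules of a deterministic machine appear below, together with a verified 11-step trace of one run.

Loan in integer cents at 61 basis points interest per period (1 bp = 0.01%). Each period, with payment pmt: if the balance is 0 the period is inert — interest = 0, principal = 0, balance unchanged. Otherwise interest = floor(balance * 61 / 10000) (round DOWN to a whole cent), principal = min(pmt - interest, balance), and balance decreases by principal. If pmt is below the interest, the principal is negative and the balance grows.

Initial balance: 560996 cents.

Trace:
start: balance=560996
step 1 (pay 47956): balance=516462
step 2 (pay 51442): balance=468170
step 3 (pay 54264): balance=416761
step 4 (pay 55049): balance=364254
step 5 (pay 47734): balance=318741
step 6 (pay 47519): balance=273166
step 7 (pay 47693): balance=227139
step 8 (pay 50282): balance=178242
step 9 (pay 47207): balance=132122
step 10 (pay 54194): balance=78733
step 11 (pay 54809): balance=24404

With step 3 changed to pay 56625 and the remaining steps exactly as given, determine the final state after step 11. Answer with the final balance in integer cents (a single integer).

21924

(re-executing from step 3 with the substitution; state before step 3: balance=468170)
step 3 (pay 56625): balance=414400
step 4 (pay 55049): balance=361878
step 5 (pay 47734): balance=316351
step 6 (pay 47519): balance=270761
step 7 (pay 47693): balance=224719
step 8 (pay 50282): balance=175807
step 9 (pay 47207): balance=129672
step 10 (pay 54194): balance=76268
step 11 (pay 54809): balance=21924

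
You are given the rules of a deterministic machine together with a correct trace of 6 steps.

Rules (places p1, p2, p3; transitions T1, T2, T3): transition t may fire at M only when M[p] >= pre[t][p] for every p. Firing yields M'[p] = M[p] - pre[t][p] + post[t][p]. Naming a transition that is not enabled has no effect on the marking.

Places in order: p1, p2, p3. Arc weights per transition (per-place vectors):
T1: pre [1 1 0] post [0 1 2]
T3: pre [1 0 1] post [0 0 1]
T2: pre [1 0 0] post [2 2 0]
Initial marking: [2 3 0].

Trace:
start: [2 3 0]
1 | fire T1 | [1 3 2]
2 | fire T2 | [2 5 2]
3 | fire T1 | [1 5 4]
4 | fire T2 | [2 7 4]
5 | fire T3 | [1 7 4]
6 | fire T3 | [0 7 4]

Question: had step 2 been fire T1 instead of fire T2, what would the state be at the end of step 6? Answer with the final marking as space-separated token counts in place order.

0 3 4

(re-executing from step 2 with the substitution; state before step 2: [1 3 2])
2 | fire T1 | [0 3 4]
3 | fire T1 | [0 3 4]
4 | fire T2 | [0 3 4]
5 | fire T3 | [0 3 4]
6 | fire T3 | [0 3 4]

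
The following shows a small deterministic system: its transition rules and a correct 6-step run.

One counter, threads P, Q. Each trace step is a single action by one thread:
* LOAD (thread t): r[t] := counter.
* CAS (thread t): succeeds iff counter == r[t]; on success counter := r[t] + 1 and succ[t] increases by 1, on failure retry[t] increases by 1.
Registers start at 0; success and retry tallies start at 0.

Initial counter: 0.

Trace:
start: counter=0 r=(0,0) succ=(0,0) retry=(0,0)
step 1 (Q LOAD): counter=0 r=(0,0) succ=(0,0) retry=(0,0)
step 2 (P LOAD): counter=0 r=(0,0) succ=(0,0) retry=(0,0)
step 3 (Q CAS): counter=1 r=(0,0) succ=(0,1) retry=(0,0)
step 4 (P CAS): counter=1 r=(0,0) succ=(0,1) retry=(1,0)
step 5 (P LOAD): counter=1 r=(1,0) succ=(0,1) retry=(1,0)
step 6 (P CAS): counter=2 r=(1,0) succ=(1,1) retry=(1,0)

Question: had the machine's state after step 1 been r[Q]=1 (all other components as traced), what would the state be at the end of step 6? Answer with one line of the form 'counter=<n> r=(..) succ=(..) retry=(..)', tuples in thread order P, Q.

counter=2 r=(1,1) succ=(2,0) retry=(0,1)

state after step 1 := counter=0 r=(0,1) succ=(0,0) retry=(0,0)
step 2 (P LOAD): counter=0 r=(0,1) succ=(0,0) retry=(0,0)
step 3 (Q CAS): counter=0 r=(0,1) succ=(0,0) retry=(0,1)
step 4 (P CAS): counter=1 r=(0,1) succ=(1,0) retry=(0,1)
step 5 (P LOAD): counter=1 r=(1,1) succ=(1,0) retry=(0,1)
step 6 (P CAS): counter=2 r=(1,1) succ=(2,0) retry=(0,1)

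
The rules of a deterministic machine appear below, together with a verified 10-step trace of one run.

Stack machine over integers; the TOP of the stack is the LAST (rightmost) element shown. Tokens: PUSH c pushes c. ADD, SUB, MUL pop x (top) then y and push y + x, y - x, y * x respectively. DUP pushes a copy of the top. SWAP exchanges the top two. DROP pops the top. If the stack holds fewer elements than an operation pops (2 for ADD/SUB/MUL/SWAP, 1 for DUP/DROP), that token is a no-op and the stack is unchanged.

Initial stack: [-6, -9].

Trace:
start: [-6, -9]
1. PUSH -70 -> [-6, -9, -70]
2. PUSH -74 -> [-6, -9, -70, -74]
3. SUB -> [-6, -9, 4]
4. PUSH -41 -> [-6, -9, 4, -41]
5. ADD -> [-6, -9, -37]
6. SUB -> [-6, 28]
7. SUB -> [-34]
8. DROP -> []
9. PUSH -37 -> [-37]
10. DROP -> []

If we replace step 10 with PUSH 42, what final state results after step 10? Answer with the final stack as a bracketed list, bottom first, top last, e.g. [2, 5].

(re-executing from step 10 with the substitution; state before step 10: [-37])
10. PUSH 42 -> [-37, 42]

[-37, 42]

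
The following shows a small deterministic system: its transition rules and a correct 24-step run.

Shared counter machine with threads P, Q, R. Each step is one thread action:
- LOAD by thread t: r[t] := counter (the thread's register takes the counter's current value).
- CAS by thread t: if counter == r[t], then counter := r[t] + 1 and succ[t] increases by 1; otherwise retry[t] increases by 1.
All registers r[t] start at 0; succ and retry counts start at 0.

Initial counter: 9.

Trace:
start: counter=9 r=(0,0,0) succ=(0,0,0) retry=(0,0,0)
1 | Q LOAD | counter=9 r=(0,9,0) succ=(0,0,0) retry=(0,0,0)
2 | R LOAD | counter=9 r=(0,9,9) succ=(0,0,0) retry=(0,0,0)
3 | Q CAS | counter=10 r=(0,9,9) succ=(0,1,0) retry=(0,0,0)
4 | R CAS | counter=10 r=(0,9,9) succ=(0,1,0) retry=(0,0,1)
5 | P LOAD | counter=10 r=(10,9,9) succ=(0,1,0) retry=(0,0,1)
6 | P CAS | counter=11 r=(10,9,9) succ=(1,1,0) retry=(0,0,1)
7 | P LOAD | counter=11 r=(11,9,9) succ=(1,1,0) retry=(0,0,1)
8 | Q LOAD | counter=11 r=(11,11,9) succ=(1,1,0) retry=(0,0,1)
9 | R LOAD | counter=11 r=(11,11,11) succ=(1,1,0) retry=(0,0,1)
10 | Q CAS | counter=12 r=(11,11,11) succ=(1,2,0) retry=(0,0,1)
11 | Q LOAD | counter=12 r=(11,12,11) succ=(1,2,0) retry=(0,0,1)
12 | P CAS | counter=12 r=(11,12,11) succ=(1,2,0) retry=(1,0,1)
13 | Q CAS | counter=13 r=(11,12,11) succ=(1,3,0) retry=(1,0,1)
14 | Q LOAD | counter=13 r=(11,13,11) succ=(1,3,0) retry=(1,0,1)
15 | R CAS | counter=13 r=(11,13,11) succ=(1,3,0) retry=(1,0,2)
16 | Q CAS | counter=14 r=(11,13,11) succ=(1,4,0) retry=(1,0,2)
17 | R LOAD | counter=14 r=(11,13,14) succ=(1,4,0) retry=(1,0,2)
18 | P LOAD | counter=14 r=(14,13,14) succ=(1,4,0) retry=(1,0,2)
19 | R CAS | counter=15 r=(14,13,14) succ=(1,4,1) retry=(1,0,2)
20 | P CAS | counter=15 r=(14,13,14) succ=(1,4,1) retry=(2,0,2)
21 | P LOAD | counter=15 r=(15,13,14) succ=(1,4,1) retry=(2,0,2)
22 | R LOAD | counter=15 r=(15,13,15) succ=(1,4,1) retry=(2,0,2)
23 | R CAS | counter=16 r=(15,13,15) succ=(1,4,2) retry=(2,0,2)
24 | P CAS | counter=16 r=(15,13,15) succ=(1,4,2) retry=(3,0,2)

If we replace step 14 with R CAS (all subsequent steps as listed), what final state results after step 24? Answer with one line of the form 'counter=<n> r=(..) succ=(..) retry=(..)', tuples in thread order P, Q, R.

(re-executing from step 14 with the substitution; state before step 14: counter=13 r=(11,12,11) succ=(1,3,0) retry=(1,0,1))
14 | R CAS | counter=13 r=(11,12,11) succ=(1,3,0) retry=(1,0,2)
15 | R CAS | counter=13 r=(11,12,11) succ=(1,3,0) retry=(1,0,3)
16 | Q CAS | counter=13 r=(11,12,11) succ=(1,3,0) retry=(1,1,3)
17 | R LOAD | counter=13 r=(11,12,13) succ=(1,3,0) retry=(1,1,3)
18 | P LOAD | counter=13 r=(13,12,13) succ=(1,3,0) retry=(1,1,3)
19 | R CAS | counter=14 r=(13,12,13) succ=(1,3,1) retry=(1,1,3)
20 | P CAS | counter=14 r=(13,12,13) succ=(1,3,1) retry=(2,1,3)
21 | P LOAD | counter=14 r=(14,12,13) succ=(1,3,1) retry=(2,1,3)
22 | R LOAD | counter=14 r=(14,12,14) succ=(1,3,1) retry=(2,1,3)
23 | R CAS | counter=15 r=(14,12,14) succ=(1,3,2) retry=(2,1,3)
24 | P CAS | counter=15 r=(14,12,14) succ=(1,3,2) retry=(3,1,3)

counter=15 r=(14,12,14) succ=(1,3,2) retry=(3,1,3)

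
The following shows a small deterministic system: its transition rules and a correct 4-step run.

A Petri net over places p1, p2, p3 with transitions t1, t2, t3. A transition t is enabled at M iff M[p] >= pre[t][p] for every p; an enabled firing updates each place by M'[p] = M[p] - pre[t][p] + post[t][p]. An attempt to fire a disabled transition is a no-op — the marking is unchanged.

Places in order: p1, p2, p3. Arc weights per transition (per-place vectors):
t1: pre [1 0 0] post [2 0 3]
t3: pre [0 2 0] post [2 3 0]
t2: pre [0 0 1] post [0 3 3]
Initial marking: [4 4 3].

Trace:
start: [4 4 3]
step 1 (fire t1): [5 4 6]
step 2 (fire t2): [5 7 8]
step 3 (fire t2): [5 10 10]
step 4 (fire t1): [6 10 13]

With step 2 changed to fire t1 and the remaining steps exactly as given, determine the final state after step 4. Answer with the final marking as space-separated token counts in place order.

7 7 14

(re-executing from step 2 with the substitution; state before step 2: [5 4 6])
step 2 (fire t1): [6 4 9]
step 3 (fire t2): [6 7 11]
step 4 (fire t1): [7 7 14]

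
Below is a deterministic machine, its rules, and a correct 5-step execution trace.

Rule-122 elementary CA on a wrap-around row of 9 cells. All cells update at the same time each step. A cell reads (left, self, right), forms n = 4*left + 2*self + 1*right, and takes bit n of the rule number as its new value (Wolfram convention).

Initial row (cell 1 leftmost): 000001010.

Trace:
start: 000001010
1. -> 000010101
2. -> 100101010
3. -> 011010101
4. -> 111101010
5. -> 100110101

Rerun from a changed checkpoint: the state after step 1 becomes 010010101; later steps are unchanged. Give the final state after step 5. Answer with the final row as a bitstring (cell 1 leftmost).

state after step 1 := 010010101
2. -> 101101010
3. -> 011110101
4. -> 110011010
5. -> 111111101

111111101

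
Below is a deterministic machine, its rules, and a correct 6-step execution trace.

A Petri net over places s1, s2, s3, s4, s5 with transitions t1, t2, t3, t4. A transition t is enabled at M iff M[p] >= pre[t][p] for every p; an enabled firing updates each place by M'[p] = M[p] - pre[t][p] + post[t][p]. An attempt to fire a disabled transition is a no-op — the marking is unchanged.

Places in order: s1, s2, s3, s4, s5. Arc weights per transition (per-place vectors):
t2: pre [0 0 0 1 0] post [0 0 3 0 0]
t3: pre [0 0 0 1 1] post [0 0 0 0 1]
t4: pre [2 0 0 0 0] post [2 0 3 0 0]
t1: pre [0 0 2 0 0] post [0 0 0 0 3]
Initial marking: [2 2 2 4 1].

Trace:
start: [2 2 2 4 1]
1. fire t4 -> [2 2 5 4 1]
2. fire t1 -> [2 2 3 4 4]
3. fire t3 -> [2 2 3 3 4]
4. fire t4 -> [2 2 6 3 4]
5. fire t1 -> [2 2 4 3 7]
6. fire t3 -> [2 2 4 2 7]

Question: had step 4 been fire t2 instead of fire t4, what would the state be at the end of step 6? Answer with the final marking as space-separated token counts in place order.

(re-executing from step 4 with the substitution; state before step 4: [2 2 3 3 4])
4. fire t2 -> [2 2 6 2 4]
5. fire t1 -> [2 2 4 2 7]
6. fire t3 -> [2 2 4 1 7]

2 2 4 1 7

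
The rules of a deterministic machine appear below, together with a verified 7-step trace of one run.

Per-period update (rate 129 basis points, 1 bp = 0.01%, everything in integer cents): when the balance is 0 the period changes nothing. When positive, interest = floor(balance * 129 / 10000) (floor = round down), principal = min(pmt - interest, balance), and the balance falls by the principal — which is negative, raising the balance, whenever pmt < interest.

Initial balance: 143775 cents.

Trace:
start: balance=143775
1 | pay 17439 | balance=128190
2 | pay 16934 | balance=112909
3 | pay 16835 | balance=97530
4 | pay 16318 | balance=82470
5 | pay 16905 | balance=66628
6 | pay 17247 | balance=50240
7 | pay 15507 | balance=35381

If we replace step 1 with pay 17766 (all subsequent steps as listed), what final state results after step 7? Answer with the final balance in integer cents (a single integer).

35028

(re-executing from step 1 with the substitution; state before step 1: balance=143775)
1 | pay 17766 | balance=127863
2 | pay 16934 | balance=112578
3 | pay 16835 | balance=97195
4 | pay 16318 | balance=82130
5 | pay 16905 | balance=66284
6 | pay 17247 | balance=49892
7 | pay 15507 | balance=35028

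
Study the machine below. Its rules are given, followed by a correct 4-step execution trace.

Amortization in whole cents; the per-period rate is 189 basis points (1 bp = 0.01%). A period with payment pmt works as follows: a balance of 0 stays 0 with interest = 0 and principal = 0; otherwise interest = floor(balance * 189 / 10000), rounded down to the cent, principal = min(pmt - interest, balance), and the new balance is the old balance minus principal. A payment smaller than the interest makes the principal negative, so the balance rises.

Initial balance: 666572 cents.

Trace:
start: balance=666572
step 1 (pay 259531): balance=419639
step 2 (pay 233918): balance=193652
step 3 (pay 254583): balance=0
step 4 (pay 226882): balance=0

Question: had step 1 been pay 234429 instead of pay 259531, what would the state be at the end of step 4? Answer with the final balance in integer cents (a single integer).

0

(re-executing from step 1 with the substitution; state before step 1: balance=666572)
step 1 (pay 234429): balance=444741
step 2 (pay 233918): balance=219228
step 3 (pay 254583): balance=0
step 4 (pay 226882): balance=0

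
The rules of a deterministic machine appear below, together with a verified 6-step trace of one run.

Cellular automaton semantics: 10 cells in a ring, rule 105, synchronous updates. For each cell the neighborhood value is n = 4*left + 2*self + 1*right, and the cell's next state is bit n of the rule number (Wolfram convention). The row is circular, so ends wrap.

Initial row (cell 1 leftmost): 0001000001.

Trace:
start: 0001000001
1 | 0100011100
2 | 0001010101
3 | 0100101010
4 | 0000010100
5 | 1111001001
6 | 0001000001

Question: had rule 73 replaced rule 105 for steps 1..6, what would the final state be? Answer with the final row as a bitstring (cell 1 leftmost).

(re-executing steps 1..6 under rule 73; state before step 1: 0001000001)
1 | 0100011100
2 | 0001010101
3 | 0100000000
4 | 0001111111
5 | 0101000001
6 | 0000011100

0000011100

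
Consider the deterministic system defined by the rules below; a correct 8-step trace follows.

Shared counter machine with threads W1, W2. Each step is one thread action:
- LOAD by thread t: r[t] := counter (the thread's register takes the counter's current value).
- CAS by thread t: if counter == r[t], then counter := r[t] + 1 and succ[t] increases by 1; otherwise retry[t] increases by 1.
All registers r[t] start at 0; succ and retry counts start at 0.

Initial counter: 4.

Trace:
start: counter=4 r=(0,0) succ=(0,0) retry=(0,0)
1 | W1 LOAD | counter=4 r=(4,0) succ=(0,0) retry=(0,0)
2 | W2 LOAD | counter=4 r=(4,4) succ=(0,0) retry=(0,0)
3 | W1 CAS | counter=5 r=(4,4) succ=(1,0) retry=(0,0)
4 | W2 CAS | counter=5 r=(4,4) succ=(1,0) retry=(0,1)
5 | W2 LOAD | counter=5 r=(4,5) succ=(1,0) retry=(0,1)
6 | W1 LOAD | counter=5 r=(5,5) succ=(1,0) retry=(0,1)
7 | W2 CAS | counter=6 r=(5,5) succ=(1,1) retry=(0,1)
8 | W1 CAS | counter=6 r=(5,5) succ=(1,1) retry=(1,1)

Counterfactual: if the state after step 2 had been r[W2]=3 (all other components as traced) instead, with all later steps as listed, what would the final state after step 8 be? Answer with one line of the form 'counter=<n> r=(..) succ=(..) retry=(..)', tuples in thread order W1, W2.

counter=6 r=(5,5) succ=(1,1) retry=(1,1)

state after step 2 := counter=4 r=(4,3) succ=(0,0) retry=(0,0)
3 | W1 CAS | counter=5 r=(4,3) succ=(1,0) retry=(0,0)
4 | W2 CAS | counter=5 r=(4,3) succ=(1,0) retry=(0,1)
5 | W2 LOAD | counter=5 r=(4,5) succ=(1,0) retry=(0,1)
6 | W1 LOAD | counter=5 r=(5,5) succ=(1,0) retry=(0,1)
7 | W2 CAS | counter=6 r=(5,5) succ=(1,1) retry=(0,1)
8 | W1 CAS | counter=6 r=(5,5) succ=(1,1) retry=(1,1)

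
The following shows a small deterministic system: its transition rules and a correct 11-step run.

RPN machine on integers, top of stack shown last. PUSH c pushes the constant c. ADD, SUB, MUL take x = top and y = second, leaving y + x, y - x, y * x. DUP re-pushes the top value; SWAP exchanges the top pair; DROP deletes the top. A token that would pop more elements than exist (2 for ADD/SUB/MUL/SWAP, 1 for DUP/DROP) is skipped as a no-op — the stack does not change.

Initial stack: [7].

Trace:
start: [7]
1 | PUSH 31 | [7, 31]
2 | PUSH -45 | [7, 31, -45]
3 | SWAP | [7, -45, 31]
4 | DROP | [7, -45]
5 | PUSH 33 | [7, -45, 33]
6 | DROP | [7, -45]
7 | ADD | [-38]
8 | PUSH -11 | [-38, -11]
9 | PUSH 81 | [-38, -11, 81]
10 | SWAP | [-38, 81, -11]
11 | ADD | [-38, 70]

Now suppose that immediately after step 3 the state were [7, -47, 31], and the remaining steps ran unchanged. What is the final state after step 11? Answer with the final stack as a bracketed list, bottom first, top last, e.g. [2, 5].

state after step 3 := [7, -47, 31]
4 | DROP | [7, -47]
5 | PUSH 33 | [7, -47, 33]
6 | DROP | [7, -47]
7 | ADD | [-40]
8 | PUSH -11 | [-40, -11]
9 | PUSH 81 | [-40, -11, 81]
10 | SWAP | [-40, 81, -11]
11 | ADD | [-40, 70]

[-40, 70]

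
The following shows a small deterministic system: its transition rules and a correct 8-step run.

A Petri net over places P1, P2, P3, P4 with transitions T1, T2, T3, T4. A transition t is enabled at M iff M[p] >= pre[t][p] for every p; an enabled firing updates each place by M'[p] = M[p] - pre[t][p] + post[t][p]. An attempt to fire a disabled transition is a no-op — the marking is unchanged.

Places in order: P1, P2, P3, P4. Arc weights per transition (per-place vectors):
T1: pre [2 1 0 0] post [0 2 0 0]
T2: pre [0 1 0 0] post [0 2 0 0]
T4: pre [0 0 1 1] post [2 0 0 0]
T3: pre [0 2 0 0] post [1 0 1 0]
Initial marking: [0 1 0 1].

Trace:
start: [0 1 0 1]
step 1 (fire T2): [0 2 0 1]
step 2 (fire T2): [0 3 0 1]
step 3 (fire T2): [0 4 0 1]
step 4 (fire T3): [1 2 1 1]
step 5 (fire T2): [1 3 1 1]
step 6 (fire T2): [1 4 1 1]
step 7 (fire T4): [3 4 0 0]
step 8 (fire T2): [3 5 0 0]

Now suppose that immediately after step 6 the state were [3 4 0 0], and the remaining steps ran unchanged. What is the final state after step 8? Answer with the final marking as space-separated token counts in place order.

state after step 6 := [3 4 0 0]
step 7 (fire T4): [3 4 0 0]
step 8 (fire T2): [3 5 0 0]

3 5 0 0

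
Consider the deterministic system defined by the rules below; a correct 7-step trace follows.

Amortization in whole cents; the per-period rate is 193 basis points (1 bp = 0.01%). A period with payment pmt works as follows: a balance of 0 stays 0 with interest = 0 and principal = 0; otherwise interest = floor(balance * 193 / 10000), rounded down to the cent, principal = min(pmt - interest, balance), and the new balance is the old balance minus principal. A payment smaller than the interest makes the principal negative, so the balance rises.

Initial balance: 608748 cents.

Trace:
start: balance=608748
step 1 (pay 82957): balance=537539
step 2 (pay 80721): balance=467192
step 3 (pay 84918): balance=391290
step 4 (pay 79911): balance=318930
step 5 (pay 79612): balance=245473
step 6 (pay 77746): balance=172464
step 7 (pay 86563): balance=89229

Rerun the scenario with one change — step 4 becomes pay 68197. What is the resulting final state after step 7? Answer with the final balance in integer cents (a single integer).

(re-executing from step 4 with the substitution; state before step 4: balance=391290)
step 4 (pay 68197): balance=330644
step 5 (pay 79612): balance=257413
step 6 (pay 77746): balance=184635
step 7 (pay 86563): balance=101635

101635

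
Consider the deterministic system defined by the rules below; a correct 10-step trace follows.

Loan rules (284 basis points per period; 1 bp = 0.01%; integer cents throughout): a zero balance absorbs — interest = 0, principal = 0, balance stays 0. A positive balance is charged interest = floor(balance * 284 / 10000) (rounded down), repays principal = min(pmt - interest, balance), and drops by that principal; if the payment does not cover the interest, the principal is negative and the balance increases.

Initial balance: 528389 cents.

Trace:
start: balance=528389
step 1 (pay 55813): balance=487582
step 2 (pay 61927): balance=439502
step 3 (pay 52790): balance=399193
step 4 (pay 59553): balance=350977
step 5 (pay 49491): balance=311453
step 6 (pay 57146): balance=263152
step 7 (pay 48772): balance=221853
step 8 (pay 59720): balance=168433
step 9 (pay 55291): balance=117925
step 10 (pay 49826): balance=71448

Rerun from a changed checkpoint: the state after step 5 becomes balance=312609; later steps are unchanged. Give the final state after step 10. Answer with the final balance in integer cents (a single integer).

state after step 5 := balance=312609
step 6 (pay 57146): balance=264341
step 7 (pay 48772): balance=223076
step 8 (pay 59720): balance=169691
step 9 (pay 55291): balance=119219
step 10 (pay 49826): balance=72778

72778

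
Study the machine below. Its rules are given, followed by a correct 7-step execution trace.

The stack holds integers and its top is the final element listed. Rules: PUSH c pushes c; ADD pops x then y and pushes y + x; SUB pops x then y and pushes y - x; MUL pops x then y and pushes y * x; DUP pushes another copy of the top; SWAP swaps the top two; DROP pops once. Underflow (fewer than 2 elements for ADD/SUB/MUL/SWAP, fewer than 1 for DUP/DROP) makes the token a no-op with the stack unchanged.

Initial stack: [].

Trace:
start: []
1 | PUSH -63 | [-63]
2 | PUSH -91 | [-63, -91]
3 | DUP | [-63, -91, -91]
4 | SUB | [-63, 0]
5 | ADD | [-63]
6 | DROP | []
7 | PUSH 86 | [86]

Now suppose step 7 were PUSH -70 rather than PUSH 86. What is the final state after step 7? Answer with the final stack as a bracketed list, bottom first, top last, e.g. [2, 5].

(re-executing from step 7 with the substitution; state before step 7: [])
7 | PUSH -70 | [-70]

[-70]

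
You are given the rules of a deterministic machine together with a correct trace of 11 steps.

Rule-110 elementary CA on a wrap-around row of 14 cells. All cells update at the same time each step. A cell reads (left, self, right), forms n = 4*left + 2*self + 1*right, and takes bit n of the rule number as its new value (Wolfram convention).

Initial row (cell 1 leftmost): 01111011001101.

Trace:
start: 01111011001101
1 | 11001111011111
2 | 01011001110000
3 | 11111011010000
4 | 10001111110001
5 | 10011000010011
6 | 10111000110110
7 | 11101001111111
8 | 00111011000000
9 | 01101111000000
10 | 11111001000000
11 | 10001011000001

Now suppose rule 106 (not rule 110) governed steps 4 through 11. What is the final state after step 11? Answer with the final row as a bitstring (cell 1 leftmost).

(re-executing steps 4..11 under rule 106; state before step 4: 11111011010000)
4 | 10001111100001
5 | 10011000100011
6 | 10111001000110
7 | 01101010001111
8 | 11110100011001
9 | 00011000111011
10 | 00111001101111
11 | 01101011111001

01101011111001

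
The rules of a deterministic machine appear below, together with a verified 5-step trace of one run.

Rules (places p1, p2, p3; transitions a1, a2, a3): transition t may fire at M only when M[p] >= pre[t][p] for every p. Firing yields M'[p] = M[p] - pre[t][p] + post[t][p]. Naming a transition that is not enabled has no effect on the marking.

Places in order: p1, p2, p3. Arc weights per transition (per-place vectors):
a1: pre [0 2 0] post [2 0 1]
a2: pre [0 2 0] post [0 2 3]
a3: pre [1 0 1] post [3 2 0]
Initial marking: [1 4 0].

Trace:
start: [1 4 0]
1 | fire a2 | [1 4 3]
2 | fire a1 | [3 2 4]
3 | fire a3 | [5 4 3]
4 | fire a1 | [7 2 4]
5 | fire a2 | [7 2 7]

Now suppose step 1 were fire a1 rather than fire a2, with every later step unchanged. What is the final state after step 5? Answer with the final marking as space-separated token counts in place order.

(re-executing from step 1 with the substitution; state before step 1: [1 4 0])
1 | fire a1 | [3 2 1]
2 | fire a1 | [5 0 2]
3 | fire a3 | [7 2 1]
4 | fire a1 | [9 0 2]
5 | fire a2 | [9 0 2]

9 0 2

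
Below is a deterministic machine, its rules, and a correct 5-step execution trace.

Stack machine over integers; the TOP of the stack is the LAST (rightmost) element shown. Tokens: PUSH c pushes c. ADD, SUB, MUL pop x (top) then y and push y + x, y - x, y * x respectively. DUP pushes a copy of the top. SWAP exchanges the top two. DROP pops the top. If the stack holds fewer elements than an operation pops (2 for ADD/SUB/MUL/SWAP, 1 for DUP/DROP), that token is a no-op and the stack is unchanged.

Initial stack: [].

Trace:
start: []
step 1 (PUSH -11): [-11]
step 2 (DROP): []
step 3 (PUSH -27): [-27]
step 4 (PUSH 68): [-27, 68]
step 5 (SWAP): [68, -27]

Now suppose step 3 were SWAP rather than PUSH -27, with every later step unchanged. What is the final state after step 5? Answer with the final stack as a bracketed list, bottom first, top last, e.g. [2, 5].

[68]

(re-executing from step 3 with the substitution; state before step 3: [])
step 3 (SWAP): []
step 4 (PUSH 68): [68]
step 5 (SWAP): [68]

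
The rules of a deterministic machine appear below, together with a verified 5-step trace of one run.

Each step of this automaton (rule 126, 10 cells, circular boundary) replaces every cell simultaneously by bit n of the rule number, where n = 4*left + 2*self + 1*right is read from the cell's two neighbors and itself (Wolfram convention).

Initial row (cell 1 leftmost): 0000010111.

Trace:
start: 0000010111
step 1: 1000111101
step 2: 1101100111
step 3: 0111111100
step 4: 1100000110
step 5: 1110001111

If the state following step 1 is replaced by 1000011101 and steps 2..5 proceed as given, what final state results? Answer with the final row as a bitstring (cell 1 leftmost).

state after step 1 := 1000011101
step 2: 1100110111
step 3: 0111111100
step 4: 1100000110
step 5: 1110001111

1110001111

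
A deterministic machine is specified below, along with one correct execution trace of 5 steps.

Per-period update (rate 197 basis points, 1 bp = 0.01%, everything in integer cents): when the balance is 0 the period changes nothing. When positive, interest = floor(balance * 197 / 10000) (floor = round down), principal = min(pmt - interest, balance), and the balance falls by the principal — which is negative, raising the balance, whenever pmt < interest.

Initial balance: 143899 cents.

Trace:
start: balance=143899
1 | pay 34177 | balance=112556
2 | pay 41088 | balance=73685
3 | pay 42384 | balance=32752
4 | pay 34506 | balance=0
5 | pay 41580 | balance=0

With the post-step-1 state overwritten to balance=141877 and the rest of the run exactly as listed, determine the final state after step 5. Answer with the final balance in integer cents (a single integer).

0

state after step 1 := balance=141877
2 | pay 41088 | balance=103583
3 | pay 42384 | balance=63239
4 | pay 34506 | balance=29978
5 | pay 41580 | balance=0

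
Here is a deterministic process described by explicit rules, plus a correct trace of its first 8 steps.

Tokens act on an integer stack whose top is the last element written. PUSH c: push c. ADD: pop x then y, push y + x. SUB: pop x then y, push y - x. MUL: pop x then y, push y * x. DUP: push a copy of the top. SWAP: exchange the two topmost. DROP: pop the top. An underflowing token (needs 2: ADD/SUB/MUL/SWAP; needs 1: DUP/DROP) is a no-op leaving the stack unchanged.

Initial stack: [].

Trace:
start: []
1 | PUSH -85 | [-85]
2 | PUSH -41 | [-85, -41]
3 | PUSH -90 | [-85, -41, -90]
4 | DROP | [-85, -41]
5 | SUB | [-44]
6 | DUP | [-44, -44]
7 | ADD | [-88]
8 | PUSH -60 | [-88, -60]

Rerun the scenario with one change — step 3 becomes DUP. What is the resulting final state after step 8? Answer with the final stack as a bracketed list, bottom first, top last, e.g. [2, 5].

(re-executing from step 3 with the substitution; state before step 3: [-85, -41])
3 | DUP | [-85, -41, -41]
4 | DROP | [-85, -41]
5 | SUB | [-44]
6 | DUP | [-44, -44]
7 | ADD | [-88]
8 | PUSH -60 | [-88, -60]

[-88, -60]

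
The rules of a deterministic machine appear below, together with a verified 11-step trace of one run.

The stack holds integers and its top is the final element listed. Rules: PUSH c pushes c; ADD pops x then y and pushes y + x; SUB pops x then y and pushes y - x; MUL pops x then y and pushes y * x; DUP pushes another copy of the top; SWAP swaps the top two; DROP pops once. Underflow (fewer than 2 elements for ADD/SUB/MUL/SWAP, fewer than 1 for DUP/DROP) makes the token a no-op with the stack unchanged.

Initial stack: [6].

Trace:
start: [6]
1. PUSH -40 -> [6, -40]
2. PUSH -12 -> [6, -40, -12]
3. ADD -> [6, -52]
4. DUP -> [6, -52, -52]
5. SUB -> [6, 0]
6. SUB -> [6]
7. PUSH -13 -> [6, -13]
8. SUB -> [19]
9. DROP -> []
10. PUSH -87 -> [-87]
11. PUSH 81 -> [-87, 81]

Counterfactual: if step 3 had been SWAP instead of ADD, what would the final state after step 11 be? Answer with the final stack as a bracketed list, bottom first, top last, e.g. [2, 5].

[6, -87, 81]

(re-executing from step 3 with the substitution; state before step 3: [6, -40, -12])
3. SWAP -> [6, -12, -40]
4. DUP -> [6, -12, -40, -40]
5. SUB -> [6, -12, 0]
6. SUB -> [6, -12]
7. PUSH -13 -> [6, -12, -13]
8. SUB -> [6, 1]
9. DROP -> [6]
10. PUSH -87 -> [6, -87]
11. PUSH 81 -> [6, -87, 81]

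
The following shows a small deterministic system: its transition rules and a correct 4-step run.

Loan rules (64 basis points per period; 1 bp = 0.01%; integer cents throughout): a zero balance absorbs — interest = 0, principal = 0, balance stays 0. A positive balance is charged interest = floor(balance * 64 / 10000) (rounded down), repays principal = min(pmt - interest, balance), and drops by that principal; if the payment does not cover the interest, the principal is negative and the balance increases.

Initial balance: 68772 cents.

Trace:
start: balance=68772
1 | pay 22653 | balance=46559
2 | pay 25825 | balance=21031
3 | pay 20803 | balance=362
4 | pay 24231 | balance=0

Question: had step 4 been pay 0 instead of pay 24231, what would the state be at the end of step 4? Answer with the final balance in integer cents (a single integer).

364

(re-executing from step 4 with the substitution; state before step 4: balance=362)
4 | pay 0 | balance=364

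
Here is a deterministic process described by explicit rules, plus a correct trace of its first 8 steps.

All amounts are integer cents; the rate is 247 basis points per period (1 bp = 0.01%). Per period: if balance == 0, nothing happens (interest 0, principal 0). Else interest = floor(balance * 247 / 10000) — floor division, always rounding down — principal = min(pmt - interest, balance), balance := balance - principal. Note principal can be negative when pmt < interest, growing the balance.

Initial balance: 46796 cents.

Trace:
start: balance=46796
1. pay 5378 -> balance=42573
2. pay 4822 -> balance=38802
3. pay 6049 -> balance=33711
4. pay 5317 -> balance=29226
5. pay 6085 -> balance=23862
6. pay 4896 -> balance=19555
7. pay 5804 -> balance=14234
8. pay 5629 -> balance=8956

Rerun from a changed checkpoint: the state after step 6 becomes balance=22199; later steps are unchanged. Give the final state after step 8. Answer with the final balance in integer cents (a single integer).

11732

state after step 6 := balance=22199
7. pay 5804 -> balance=16943
8. pay 5629 -> balance=11732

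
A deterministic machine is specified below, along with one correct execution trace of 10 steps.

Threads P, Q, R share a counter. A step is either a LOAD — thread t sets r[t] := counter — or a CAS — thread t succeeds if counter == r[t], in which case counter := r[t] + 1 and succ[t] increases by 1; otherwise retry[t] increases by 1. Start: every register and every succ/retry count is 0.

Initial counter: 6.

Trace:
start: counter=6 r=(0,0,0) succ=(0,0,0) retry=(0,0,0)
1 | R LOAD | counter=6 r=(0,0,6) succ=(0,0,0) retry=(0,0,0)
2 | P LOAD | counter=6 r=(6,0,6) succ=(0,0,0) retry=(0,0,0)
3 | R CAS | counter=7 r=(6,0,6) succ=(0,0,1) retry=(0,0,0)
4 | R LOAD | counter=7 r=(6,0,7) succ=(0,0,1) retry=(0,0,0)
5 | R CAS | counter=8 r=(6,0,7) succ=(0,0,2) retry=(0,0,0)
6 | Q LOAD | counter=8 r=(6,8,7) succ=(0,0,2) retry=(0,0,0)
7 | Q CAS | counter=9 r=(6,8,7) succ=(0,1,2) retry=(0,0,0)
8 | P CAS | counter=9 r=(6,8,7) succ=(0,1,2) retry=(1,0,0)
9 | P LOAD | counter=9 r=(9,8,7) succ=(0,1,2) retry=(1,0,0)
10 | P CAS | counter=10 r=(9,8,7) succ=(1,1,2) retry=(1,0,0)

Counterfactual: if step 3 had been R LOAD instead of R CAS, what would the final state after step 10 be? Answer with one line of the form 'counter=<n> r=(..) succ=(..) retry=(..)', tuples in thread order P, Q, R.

counter=9 r=(8,7,6) succ=(1,1,1) retry=(1,0,0)

(re-executing from step 3 with the substitution; state before step 3: counter=6 r=(6,0,6) succ=(0,0,0) retry=(0,0,0))
3 | R LOAD | counter=6 r=(6,0,6) succ=(0,0,0) retry=(0,0,0)
4 | R LOAD | counter=6 r=(6,0,6) succ=(0,0,0) retry=(0,0,0)
5 | R CAS | counter=7 r=(6,0,6) succ=(0,0,1) retry=(0,0,0)
6 | Q LOAD | counter=7 r=(6,7,6) succ=(0,0,1) retry=(0,0,0)
7 | Q CAS | counter=8 r=(6,7,6) succ=(0,1,1) retry=(0,0,0)
8 | P CAS | counter=8 r=(6,7,6) succ=(0,1,1) retry=(1,0,0)
9 | P LOAD | counter=8 r=(8,7,6) succ=(0,1,1) retry=(1,0,0)
10 | P CAS | counter=9 r=(8,7,6) succ=(1,1,1) retry=(1,0,0)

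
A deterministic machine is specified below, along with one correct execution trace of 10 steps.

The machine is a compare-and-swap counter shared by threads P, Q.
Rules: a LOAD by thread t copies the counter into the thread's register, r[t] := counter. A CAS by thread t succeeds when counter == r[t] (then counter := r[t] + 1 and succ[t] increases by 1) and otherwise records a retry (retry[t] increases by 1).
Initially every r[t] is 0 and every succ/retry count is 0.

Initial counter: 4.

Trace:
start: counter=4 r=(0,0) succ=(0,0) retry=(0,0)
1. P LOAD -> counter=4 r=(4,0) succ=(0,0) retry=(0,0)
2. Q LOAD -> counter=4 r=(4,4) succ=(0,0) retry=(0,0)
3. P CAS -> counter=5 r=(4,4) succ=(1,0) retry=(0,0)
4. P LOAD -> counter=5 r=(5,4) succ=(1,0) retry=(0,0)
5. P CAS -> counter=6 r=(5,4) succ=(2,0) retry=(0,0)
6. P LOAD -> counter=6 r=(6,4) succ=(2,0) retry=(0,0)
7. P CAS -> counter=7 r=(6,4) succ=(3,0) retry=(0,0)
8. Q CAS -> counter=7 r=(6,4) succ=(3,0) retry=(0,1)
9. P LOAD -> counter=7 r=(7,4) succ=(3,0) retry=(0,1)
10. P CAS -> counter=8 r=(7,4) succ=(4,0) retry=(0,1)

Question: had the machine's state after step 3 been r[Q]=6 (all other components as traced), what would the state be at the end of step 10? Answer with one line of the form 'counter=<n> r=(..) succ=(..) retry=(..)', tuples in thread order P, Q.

counter=8 r=(7,6) succ=(4,0) retry=(0,1)

state after step 3 := counter=5 r=(4,6) succ=(1,0) retry=(0,0)
4. P LOAD -> counter=5 r=(5,6) succ=(1,0) retry=(0,0)
5. P CAS -> counter=6 r=(5,6) succ=(2,0) retry=(0,0)
6. P LOAD -> counter=6 r=(6,6) succ=(2,0) retry=(0,0)
7. P CAS -> counter=7 r=(6,6) succ=(3,0) retry=(0,0)
8. Q CAS -> counter=7 r=(6,6) succ=(3,0) retry=(0,1)
9. P LOAD -> counter=7 r=(7,6) succ=(3,0) retry=(0,1)
10. P CAS -> counter=8 r=(7,6) succ=(4,0) retry=(0,1)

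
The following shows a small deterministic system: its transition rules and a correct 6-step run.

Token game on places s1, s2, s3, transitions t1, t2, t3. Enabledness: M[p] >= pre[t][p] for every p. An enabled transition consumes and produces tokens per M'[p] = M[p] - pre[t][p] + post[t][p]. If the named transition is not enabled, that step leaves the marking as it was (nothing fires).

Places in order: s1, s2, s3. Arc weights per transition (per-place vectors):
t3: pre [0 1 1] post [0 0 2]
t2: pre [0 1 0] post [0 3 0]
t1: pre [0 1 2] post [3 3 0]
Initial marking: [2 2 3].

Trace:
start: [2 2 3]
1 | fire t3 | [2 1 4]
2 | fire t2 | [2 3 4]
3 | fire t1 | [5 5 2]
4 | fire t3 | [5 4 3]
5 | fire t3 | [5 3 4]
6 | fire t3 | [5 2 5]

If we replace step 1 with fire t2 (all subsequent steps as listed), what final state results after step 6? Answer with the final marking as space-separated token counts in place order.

(re-executing from step 1 with the substitution; state before step 1: [2 2 3])
1 | fire t2 | [2 4 3]
2 | fire t2 | [2 6 3]
3 | fire t1 | [5 8 1]
4 | fire t3 | [5 7 2]
5 | fire t3 | [5 6 3]
6 | fire t3 | [5 5 4]

5 5 4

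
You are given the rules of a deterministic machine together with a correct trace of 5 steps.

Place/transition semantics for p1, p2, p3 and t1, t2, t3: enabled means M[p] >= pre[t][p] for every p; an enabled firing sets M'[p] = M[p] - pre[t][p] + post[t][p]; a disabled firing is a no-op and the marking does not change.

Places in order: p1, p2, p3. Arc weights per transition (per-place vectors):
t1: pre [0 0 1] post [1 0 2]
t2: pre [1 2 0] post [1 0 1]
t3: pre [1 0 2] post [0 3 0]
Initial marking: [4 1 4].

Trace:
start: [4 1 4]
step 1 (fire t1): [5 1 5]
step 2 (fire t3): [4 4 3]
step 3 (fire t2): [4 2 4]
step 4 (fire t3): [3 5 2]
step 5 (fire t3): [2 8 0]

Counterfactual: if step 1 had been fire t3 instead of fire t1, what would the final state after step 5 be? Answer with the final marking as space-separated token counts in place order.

(re-executing from step 1 with the substitution; state before step 1: [4 1 4])
step 1 (fire t3): [3 4 2]
step 2 (fire t3): [2 7 0]
step 3 (fire t2): [2 5 1]
step 4 (fire t3): [2 5 1]
step 5 (fire t3): [2 5 1]

2 5 1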